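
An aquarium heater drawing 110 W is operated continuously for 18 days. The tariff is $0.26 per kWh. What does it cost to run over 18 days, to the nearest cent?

$12.36

Runtime = 24 h × 18 = 432 h
Energy = 0.11 kW × 432 h = 47.52 kWh
Cost = 47.52 kWh × $0.26/kWh = $12.36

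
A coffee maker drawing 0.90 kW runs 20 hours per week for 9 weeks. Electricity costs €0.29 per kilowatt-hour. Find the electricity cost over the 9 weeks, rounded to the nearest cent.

€46.98

Runtime = 20 h/week × 9 weeks = 180 h
Energy = 0.9 kW × 180 h = 162 kWh
Cost = 162 kWh × €0.29/kWh = €46.98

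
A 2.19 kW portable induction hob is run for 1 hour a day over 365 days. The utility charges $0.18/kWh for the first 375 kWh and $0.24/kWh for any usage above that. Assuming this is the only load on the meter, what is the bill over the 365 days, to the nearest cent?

$169.34

Runtime = 1 h/day × 365 days = 365 h
Energy = 2.19 kW × 365 h = 799.35 kWh
Tier 1 (0–375 kWh): 375 × $0.18 = $67.5
Above 375 kWh: 424.35 × $0.24 = $101.844
Bill = $169.34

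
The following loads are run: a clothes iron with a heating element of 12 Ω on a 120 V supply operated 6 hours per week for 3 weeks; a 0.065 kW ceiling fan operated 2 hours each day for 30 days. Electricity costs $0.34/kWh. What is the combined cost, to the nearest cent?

clothes iron: Power = V²/R = 120²/12 = 1200 W = 1.2 kW
clothes iron: Runtime = 6 h/week × 3 weeks = 18 h
clothes iron: 1.2 kW × 18 h = 21.6 kWh
ceiling fan: Runtime = 2 h/day × 30 days = 60 h
ceiling fan: 0.065 kW × 60 h = 3.9 kWh
Total energy = 25.5 kWh
Cost = 25.5 × $0.34 = $8.67

$8.67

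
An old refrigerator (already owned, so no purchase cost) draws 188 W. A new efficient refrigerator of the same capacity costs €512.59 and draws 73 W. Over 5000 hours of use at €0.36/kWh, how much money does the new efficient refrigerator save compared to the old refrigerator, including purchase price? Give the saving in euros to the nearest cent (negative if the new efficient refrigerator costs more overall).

old refrigerator: €0.00 + (188/1000) kW × 5000 h × €0.36 = €0.00 + €338.4 = €338.4
new efficient refrigerator: €512.59 + (73/1000) kW × 5000 h × €0.36 = €512.59 + €131.4 = €643.99
Saving = €338.4 − €643.99 = −€305.59

-€305.59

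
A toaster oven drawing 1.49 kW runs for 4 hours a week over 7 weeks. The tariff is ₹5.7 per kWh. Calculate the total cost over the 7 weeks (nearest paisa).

Runtime = 4 h/week × 7 weeks = 28 h
Energy = 1.49 kW × 28 h = 41.72 kWh
Cost = 41.72 kWh × ₹5.7/kWh = ₹237.80

₹237.80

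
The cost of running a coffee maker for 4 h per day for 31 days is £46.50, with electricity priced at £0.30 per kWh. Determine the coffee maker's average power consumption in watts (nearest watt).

Energy = £46.50 ÷ £0.30/kWh = 155 kWh
Runtime = 4 h/day × 31 days = 124 h
Power = 155 kWh ÷ 124 h = 1.25 kW = 1250 W

1250 W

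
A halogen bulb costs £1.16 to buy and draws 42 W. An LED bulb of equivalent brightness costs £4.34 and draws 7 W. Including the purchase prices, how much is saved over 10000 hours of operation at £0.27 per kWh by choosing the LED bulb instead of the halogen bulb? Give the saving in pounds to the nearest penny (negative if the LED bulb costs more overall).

£91.32

halogen bulb: £1.16 + (42/1000) kW × 10000 h × £0.27 = £1.16 + £113.4 = £114.56
LED bulb: £4.34 + (7/1000) kW × 10000 h × £0.27 = £4.34 + £18.9 = £23.24
Saving = £114.56 − £23.24 = £91.32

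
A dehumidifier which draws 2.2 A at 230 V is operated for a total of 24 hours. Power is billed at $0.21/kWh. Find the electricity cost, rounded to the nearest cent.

$2.55

Power = 2.2 A × 230 V = 506 W = 0.506 kW
Energy = 0.506 kW × 24 h = 12.144 kWh
Cost = 12.144 kWh × $0.21/kWh = $2.55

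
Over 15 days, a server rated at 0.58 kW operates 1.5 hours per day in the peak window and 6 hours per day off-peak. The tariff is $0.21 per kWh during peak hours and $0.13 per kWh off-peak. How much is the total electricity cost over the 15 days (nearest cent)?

$9.53

Peak energy = 0.58 kW × 1.5 h × 15 = 13.05 kWh
Off-peak energy = 0.58 kW × 6 h × 15 = 52.2 kWh
Cost = 13.05 × $0.21 + 52.2 × $0.13 = $2.7405 + $6.786 = $9.53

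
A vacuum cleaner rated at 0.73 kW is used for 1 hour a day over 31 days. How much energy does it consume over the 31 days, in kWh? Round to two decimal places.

22.63 kWh

Runtime = 1 h/day × 31 days = 31 h
Energy = 0.73 kW × 31 h = 22.63 kWh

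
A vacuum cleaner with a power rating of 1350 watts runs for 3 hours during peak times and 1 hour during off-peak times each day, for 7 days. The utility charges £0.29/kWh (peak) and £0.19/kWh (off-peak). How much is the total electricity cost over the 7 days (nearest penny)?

Peak energy = 1.35 kW × 3 h × 7 = 28.35 kWh
Off-peak energy = 1.35 kW × 1 h × 7 = 9.45 kWh
Cost = 28.35 × £0.29 + 9.45 × £0.19 = £8.2215 + £1.7955 = £10.02

£10.02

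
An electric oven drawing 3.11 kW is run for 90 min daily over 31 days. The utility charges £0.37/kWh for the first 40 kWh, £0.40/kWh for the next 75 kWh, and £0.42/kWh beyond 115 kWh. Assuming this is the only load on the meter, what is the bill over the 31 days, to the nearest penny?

Runtime = 90 min × 31 = 2790 min = 46.5 h
Energy = 3.11 kW × 46.5 h = 144.615 kWh
Tier 1 (0–40 kWh): 40 × £0.37 = £14.8
Tier 2 (40–115 kWh): 75 × £0.40 = £30
Above 115 kWh: 29.615 × £0.42 = £12.4383
Bill = £57.24

£57.24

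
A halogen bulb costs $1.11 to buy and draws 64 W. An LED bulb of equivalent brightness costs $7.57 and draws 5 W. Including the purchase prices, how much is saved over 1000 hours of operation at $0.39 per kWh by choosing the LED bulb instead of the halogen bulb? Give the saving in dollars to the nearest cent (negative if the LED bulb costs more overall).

halogen bulb: $1.11 + (64/1000) kW × 1000 h × $0.39 = $1.11 + $24.96 = $26.07
LED bulb: $7.57 + (5/1000) kW × 1000 h × $0.39 = $7.57 + $1.95 = $9.52
Saving = $26.07 − $9.52 = $16.55

$16.55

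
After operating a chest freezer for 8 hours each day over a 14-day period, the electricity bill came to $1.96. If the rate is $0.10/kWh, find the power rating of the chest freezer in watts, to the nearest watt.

175 W

Energy = $1.96 ÷ $0.10/kWh = 19.6 kWh
Runtime = 8 h/day × 14 days = 112 h
Power = 19.6 kWh ÷ 112 h = 0.175 kW = 175 W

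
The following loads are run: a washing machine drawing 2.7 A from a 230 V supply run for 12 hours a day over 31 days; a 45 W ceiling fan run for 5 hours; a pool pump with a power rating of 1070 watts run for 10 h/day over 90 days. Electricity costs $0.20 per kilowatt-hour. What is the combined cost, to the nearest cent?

washing machine: Power = 2.7 A × 230 V = 621 W = 0.621 kW
washing machine: Runtime = 12 h/day × 31 days = 372 h
washing machine: 0.621 kW × 372 h = 231.012 kWh
ceiling fan: 0.045 kW × 5 h = 0.225 kWh
pool pump: Runtime = 10 h/day × 90 days = 900 h
pool pump: 1.07 kW × 900 h = 963 kWh
Total energy = 1194.237 kWh
Cost = 1194.237 × $0.20 = $238.85

$238.85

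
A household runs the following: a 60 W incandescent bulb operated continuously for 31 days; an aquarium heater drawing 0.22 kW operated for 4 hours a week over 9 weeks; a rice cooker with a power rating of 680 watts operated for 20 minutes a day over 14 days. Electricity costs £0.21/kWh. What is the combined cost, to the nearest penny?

£11.70

incandescent bulb: Runtime = 24 h × 31 = 744 h
incandescent bulb: 0.06 kW × 744 h = 44.64 kWh
aquarium heater: Runtime = 4 h/week × 9 weeks = 36 h
aquarium heater: 0.22 kW × 36 h = 7.92 kWh
rice cooker: Runtime = 20 min × 14 = 280 min = 4.666666… h
rice cooker: 0.68 kW × 4.666666… h = 3.173333… kWh
Total energy = 55.733333… kWh
Cost = 55.733333… × £0.21 = £11.70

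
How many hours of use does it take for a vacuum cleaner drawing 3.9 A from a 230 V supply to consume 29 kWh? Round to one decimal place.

Power = 3.9 A × 230 V = 897 W = 0.897 kW
Hours = 29 kWh ÷ 0.897 kW = 32.3 h

32.3 h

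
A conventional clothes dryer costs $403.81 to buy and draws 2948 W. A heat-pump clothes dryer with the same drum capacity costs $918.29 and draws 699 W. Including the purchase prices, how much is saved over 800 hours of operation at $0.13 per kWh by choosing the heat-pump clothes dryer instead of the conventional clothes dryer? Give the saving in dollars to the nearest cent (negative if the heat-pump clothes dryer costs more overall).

conventional clothes dryer: $403.81 + (2948/1000) kW × 800 h × $0.13 = $403.81 + $306.592 = $710.402
heat-pump clothes dryer: $918.29 + (699/1000) kW × 800 h × $0.13 = $918.29 + $72.696 = $990.986
Saving = $710.402 − $990.986 = −$280.584 → -$280.58

-$280.58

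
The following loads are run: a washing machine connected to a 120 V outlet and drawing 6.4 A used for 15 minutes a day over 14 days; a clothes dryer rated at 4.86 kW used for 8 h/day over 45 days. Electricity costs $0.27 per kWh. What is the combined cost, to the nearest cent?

$473.12

washing machine: Power = 6.4 A × 120 V = 768 W = 0.768 kW
washing machine: Runtime = 15 min × 14 = 210 min = 3.5 h
washing machine: 0.768 kW × 3.5 h = 2.688 kWh
clothes dryer: Runtime = 8 h/day × 45 days = 360 h
clothes dryer: 4.86 kW × 360 h = 1749.6 kWh
Total energy = 1752.288 kWh
Cost = 1752.288 × $0.27 = $473.12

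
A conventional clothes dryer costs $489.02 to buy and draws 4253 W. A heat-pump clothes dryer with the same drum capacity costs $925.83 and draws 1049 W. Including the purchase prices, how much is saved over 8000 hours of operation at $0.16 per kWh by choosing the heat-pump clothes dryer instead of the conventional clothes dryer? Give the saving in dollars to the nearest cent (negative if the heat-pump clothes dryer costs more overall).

$3664.31

conventional clothes dryer: $489.02 + (4253/1000) kW × 8000 h × $0.16 = $489.02 + $5443.84 = $5932.86
heat-pump clothes dryer: $925.83 + (1049/1000) kW × 8000 h × $0.16 = $925.83 + $1342.72 = $2268.55
Saving = $5932.86 − $2268.55 = $3664.31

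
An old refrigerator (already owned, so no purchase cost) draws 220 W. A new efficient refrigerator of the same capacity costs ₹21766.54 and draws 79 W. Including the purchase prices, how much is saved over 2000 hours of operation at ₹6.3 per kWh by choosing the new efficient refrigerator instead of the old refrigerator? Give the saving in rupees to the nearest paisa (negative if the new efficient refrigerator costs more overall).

-₹19989.94

old refrigerator: ₹0.00 + (220/1000) kW × 2000 h × ₹6.3 = ₹0.00 + ₹2772 = ₹2772
new efficient refrigerator: ₹21766.54 + (79/1000) kW × 2000 h × ₹6.3 = ₹21766.54 + ₹995.4 = ₹22761.94
Saving = ₹2772 − ₹22761.94 = −₹19989.94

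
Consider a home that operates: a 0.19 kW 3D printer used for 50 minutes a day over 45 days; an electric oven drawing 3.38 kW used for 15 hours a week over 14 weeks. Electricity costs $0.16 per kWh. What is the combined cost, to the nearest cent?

$114.71

3D printer: Runtime = 50 min × 45 = 2250 min = 37.5 h
3D printer: 0.19 kW × 37.5 h = 7.125 kWh
electric oven: Runtime = 15 h/week × 14 weeks = 210 h
electric oven: 3.38 kW × 210 h = 709.8 kWh
Total energy = 716.925 kWh
Cost = 716.925 × $0.16 = $114.71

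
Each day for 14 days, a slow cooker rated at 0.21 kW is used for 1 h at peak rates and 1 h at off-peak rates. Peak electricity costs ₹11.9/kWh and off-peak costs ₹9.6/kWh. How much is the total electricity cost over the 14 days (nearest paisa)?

₹63.21

Peak energy = 0.21 kW × 1 h × 14 = 2.94 kWh
Off-peak energy = 0.21 kW × 1 h × 14 = 2.94 kWh
Cost = 2.94 × ₹11.9 + 2.94 × ₹9.6 = ₹34.986 + ₹28.224 = ₹63.21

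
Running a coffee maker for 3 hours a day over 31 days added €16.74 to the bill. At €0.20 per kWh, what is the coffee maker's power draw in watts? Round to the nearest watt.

Energy = €16.74 ÷ €0.20/kWh = 83.7 kWh
Runtime = 3 h/day × 31 days = 93 h
Power = 83.7 kWh ÷ 93 h = 0.9 kW = 900 W

900 W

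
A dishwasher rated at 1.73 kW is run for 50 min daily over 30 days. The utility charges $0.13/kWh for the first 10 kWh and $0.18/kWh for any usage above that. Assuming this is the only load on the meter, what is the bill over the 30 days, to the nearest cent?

$7.29

Runtime = 50 min × 30 = 1500 min = 25 h
Energy = 1.73 kW × 25 h = 43.25 kWh
Tier 1 (0–10 kWh): 10 × $0.13 = $1.3
Above 10 kWh: 33.25 × $0.18 = $5.985
Bill = $7.29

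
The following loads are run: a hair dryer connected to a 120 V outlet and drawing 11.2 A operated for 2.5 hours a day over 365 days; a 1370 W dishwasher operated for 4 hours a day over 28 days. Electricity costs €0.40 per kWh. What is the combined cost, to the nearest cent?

€551.94

hair dryer: Power = 11.2 A × 120 V = 1344 W = 1.344 kW
hair dryer: Runtime = 2.5 h/day × 365 days = 912.5 h
hair dryer: 1.344 kW × 912.5 h = 1226.4 kWh
dishwasher: Runtime = 4 h/day × 28 days = 112 h
dishwasher: 1.37 kW × 112 h = 153.44 kWh
Total energy = 1379.84 kWh
Cost = 1379.84 × €0.40 = €551.94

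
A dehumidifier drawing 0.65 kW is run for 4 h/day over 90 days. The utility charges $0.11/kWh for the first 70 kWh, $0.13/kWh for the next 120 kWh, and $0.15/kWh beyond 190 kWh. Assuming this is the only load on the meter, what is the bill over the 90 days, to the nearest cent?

$29.90

Runtime = 4 h/day × 90 days = 360 h
Energy = 0.65 kW × 360 h = 234 kWh
Tier 1 (0–70 kWh): 70 × $0.11 = $7.7
Tier 2 (70–190 kWh): 120 × $0.13 = $15.6
Above 190 kWh: 44 × $0.15 = $6.6
Bill = $29.90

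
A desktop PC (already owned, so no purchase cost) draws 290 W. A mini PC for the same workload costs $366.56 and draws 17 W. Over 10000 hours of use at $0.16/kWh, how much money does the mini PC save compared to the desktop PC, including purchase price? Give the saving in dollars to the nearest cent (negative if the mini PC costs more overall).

desktop PC: $0.00 + (290/1000) kW × 10000 h × $0.16 = $0.00 + $464 = $464
mini PC: $366.56 + (17/1000) kW × 10000 h × $0.16 = $366.56 + $27.2 = $393.76
Saving = $464 − $393.76 = $70.24

$70.24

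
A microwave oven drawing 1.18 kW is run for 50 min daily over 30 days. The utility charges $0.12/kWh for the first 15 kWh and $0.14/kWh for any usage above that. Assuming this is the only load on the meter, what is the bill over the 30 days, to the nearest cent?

Runtime = 50 min × 30 = 1500 min = 25 h
Energy = 1.18 kW × 25 h = 29.5 kWh
Tier 1 (0–15 kWh): 15 × $0.12 = $1.8
Above 15 kWh: 14.5 × $0.14 = $2.03
Bill = $3.83

$3.83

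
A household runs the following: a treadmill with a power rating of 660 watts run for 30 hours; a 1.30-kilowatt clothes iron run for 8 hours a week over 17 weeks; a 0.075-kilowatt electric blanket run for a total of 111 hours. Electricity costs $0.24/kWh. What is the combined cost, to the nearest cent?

treadmill: 0.66 kW × 30 h = 19.8 kWh
clothes iron: Runtime = 8 h/week × 17 weeks = 136 h
clothes iron: 1.3 kW × 136 h = 176.8 kWh
electric blanket: 0.075 kW × 111 h = 8.325 kWh
Total energy = 204.925 kWh
Cost = 204.925 × $0.24 = $49.18

$49.18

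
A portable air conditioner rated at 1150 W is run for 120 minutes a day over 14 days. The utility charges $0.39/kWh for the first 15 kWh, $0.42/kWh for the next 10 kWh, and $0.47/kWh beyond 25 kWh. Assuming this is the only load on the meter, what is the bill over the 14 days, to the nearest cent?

$13.43

Runtime = 120 min × 14 = 1680 min = 28 h
Energy = 1.15 kW × 28 h = 32.2 kWh
Tier 1 (0–15 kWh): 15 × $0.39 = $5.85
Tier 2 (15–25 kWh): 10 × $0.42 = $4.2
Above 25 kWh: 7.2 × $0.47 = $3.384
Bill = $13.43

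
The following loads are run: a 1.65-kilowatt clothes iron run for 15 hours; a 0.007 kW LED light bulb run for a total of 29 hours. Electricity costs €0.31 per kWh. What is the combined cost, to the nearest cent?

clothes iron: 1.65 kW × 15 h = 24.75 kWh
LED light bulb: 0.007 kW × 29 h = 0.203 kWh
Total energy = 24.953 kWh
Cost = 24.953 × €0.31 = €7.74

€7.74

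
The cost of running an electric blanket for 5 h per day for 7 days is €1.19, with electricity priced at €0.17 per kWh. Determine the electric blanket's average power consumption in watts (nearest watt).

200 W

Energy = €1.19 ÷ €0.17/kWh = 7 kWh
Runtime = 5 h/day × 7 days = 35 h
Power = 7 kWh ÷ 35 h = 0.2 kW = 200 W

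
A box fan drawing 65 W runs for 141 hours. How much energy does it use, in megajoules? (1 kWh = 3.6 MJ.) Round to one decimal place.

Energy = 0.065 kW × 141 h = 9.165 kWh
= 9.165 × 3.6 MJ = 33.0 MJ

33.0 MJ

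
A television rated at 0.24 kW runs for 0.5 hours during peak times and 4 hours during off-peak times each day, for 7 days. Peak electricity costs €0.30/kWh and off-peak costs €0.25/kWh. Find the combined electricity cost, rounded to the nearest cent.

Peak energy = 0.24 kW × 0.5 h × 7 = 0.84 kWh
Off-peak energy = 0.24 kW × 4 h × 7 = 6.72 kWh
Cost = 0.84 × €0.30 + 6.72 × €0.25 = €0.252 + €1.68 = €1.93

€1.93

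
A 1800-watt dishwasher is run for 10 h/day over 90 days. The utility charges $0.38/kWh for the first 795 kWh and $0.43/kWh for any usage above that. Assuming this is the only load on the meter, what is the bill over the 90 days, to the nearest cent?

Runtime = 10 h/day × 90 days = 900 h
Energy = 1.8 kW × 900 h = 1620 kWh
Tier 1 (0–795 kWh): 795 × $0.38 = $302.1
Above 795 kWh: 825 × $0.43 = $354.75
Bill = $656.85

$656.85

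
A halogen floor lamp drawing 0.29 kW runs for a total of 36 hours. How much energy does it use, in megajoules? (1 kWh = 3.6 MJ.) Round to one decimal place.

Energy = 0.29 kW × 36 h = 10.44 kWh
= 10.44 × 3.6 MJ = 37.6 MJ

37.6 MJ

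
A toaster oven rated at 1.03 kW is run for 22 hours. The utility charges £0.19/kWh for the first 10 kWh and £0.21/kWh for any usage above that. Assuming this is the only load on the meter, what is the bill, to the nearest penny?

Energy = 1.03 kW × 22 h = 22.66 kWh
Tier 1 (0–10 kWh): 10 × £0.19 = £1.9
Above 10 kWh: 12.66 × £0.21 = £2.6586
Bill = £4.56

£4.56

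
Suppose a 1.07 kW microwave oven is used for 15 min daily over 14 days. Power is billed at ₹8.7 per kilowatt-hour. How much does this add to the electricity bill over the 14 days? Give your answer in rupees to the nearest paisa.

Runtime = 15 min × 14 = 210 min = 3.5 h
Energy = 1.07 kW × 3.5 h = 3.745 kWh
Cost = 3.745 kWh × ₹8.7/kWh = ₹32.58

₹32.58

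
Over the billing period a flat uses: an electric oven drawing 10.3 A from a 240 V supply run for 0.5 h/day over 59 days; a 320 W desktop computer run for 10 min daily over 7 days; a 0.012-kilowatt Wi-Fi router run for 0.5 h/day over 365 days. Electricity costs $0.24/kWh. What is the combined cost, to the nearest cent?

$18.12

electric oven: Power = 10.3 A × 240 V = 2472 W = 2.472 kW
electric oven: Runtime = 0.5 h/day × 59 days = 29.5 h
electric oven: 2.472 kW × 29.5 h = 72.924 kWh
desktop computer: Runtime = 10 min × 7 = 70 min = 1.166666… h
desktop computer: 0.32 kW × 1.166666… h = 0.373333… kWh
Wi-Fi router: Runtime = 0.5 h/day × 365 days = 182.5 h
Wi-Fi router: 0.012 kW × 182.5 h = 2.19 kWh
Total energy = 75.487333… kWh
Cost = 75.487333… × $0.24 = $18.12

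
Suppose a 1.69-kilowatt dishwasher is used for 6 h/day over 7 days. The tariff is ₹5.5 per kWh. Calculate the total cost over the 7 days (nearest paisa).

₹390.39

Runtime = 6 h/day × 7 days = 42 h
Energy = 1.69 kW × 42 h = 70.98 kWh
Cost = 70.98 kWh × ₹5.5/kWh = ₹390.39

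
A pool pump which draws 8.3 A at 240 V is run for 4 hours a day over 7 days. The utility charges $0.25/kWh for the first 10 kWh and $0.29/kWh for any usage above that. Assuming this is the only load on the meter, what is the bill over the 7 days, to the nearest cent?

Power = 8.3 A × 240 V = 1992 W = 1.992 kW
Runtime = 4 h/day × 7 days = 28 h
Energy = 1.992 kW × 28 h = 55.776 kWh
Tier 1 (0–10 kWh): 10 × $0.25 = $2.5
Above 10 kWh: 45.776 × $0.29 = $13.27504
Bill = $15.78

$15.78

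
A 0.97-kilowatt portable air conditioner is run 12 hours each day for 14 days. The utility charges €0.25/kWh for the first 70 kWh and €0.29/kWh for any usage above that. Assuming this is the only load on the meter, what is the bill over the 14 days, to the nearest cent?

Runtime = 12 h/day × 14 days = 168 h
Energy = 0.97 kW × 168 h = 162.96 kWh
Tier 1 (0–70 kWh): 70 × €0.25 = €17.5
Above 70 kWh: 92.96 × €0.29 = €26.9584
Bill = €44.46

€44.46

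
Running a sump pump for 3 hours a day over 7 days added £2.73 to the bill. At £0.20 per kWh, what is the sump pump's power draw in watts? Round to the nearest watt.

Energy = £2.73 ÷ £0.20/kWh = 13.65 kWh
Runtime = 3 h/day × 7 days = 21 h
Power = 13.65 kWh ÷ 21 h = 0.65 kW = 650 W

650 W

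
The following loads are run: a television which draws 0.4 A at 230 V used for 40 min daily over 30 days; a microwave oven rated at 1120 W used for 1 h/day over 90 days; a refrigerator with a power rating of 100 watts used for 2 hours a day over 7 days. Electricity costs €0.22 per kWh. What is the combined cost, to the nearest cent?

€22.89

television: Power = 0.4 A × 230 V = 92 W = 0.092 kW
television: Runtime = 40 min × 30 = 1200 min = 20 h
television: 0.092 kW × 20 h = 1.84 kWh
microwave oven: Runtime = 1 h/day × 90 days = 90 h
microwave oven: 1.12 kW × 90 h = 100.8 kWh
refrigerator: Runtime = 2 h/day × 7 days = 14 h
refrigerator: 0.1 kW × 14 h = 1.4 kWh
Total energy = 104.04 kWh
Cost = 104.04 × €0.22 = €22.89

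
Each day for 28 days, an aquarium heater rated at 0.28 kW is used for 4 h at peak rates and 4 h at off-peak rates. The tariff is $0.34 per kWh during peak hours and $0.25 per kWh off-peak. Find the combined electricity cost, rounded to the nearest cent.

$18.50

Peak energy = 0.28 kW × 4 h × 28 = 31.36 kWh
Off-peak energy = 0.28 kW × 4 h × 28 = 31.36 kWh
Cost = 31.36 × $0.34 + 31.36 × $0.25 = $10.6624 + $7.84 = $18.50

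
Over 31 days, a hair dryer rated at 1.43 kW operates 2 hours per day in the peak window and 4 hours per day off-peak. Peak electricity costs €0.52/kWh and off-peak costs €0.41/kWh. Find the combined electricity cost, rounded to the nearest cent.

€118.80

Peak energy = 1.43 kW × 2 h × 31 = 88.66 kWh
Off-peak energy = 1.43 kW × 4 h × 31 = 177.32 kWh
Cost = 88.66 × €0.52 + 177.32 × €0.41 = €46.1032 + €72.7012 = €118.80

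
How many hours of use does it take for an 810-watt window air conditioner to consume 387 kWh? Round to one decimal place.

Hours = 387 kWh ÷ 0.81 kW = 477.8 h

477.8 h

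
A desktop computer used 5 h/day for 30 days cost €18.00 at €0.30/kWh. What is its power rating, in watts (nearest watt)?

Energy = €18.00 ÷ €0.30/kWh = 60 kWh
Runtime = 5 h/day × 30 days = 150 h
Power = 60 kWh ÷ 150 h = 0.4 kW = 400 W

400 W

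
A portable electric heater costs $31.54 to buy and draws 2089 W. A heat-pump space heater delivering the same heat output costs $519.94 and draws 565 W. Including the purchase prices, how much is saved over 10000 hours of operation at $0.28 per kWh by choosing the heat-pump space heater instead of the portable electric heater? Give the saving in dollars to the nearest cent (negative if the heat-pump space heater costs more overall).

$3778.80

portable electric heater: $31.54 + (2089/1000) kW × 10000 h × $0.28 = $31.54 + $5849.2 = $5880.74
heat-pump space heater: $519.94 + (565/1000) kW × 10000 h × $0.28 = $519.94 + $1582 = $2101.94
Saving = $5880.74 − $2101.94 = $3778.8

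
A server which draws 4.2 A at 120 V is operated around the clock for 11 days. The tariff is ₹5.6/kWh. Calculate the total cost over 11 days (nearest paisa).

₹745.11

Power = 4.2 A × 120 V = 504 W = 0.504 kW
Runtime = 24 h × 11 = 264 h
Energy = 0.504 kW × 264 h = 133.056 kWh
Cost = 133.056 kWh × ₹5.6/kWh = ₹745.11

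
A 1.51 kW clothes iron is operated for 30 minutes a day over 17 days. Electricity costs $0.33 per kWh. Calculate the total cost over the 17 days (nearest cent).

$4.24

Runtime = 30 min × 17 = 510 min = 8.5 h
Energy = 1.51 kW × 8.5 h = 12.835 kWh
Cost = 12.835 kWh × $0.33/kWh = $4.24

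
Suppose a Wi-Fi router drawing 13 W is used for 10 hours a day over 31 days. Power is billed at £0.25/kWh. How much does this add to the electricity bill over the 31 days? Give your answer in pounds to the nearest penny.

Runtime = 10 h/day × 31 days = 310 h
Energy = 0.013 kW × 310 h = 4.03 kWh
Cost = 4.03 kWh × £0.25/kWh = £1.01

£1.01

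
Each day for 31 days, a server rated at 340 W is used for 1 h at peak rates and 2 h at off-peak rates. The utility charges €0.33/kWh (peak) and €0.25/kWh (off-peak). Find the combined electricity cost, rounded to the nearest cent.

€8.75

Peak energy = 0.34 kW × 1 h × 31 = 10.54 kWh
Off-peak energy = 0.34 kW × 2 h × 31 = 21.08 kWh
Cost = 10.54 × €0.33 + 21.08 × €0.25 = €3.4782 + €5.27 = €8.75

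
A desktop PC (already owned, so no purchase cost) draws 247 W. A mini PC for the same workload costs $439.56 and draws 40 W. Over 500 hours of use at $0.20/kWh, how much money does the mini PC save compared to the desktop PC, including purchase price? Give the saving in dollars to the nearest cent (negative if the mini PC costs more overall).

-$418.86

desktop PC: $0.00 + (247/1000) kW × 500 h × $0.20 = $0.00 + $24.7 = $24.7
mini PC: $439.56 + (40/1000) kW × 500 h × $0.20 = $439.56 + $4 = $443.56
Saving = $24.7 − $443.56 = −$418.86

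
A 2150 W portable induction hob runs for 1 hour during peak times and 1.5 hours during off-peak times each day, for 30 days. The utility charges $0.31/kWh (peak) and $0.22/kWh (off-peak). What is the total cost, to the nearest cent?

Peak energy = 2.15 kW × 1 h × 30 = 64.5 kWh
Off-peak energy = 2.15 kW × 1.5 h × 30 = 96.75 kWh
Cost = 64.5 × $0.31 + 96.75 × $0.22 = $19.995 + $21.285 = $41.28

$41.28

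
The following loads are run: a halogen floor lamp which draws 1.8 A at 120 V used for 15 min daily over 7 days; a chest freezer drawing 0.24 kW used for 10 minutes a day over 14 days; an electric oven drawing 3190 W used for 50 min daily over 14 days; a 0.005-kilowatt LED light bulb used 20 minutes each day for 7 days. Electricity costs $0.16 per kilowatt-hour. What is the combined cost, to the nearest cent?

halogen floor lamp: Power = 1.8 A × 120 V = 216 W = 0.216 kW
halogen floor lamp: Runtime = 15 min × 7 = 105 min = 1.75 h
halogen floor lamp: 0.216 kW × 1.75 h = 0.378 kWh
chest freezer: Runtime = 10 min × 14 = 140 min = 2.333333… h
chest freezer: 0.24 kW × 2.333333… h = 0.56 kWh
electric oven: Runtime = 50 min × 14 = 700 min = 11.666666… h
electric oven: 3.19 kW × 11.666666… h = 37.216666… kWh
LED light bulb: Runtime = 20 min × 7 = 140 min = 2.333333… h
LED light bulb: 0.005 kW × 2.333333… h = 0.011666… kWh
Total energy = 38.166333… kWh
Cost = 38.166333… × $0.16 = $6.11

$6.11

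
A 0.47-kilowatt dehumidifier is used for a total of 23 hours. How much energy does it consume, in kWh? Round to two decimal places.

Energy = 0.47 kW × 23 h = 10.81 kWh

10.81 kWh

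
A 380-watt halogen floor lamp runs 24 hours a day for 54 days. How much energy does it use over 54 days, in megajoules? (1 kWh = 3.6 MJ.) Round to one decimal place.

1772.9 MJ

Runtime = 24 h × 54 = 1296 h
Energy = 0.38 kW × 1296 h = 492.48 kWh
= 492.48 × 3.6 MJ = 1772.9 MJ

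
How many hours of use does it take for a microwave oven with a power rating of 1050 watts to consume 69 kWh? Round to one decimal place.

65.7 h

Hours = 69 kWh ÷ 1.05 kW = 65.7 h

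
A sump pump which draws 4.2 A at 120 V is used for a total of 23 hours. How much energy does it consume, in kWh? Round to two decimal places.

Power = 4.2 A × 120 V = 504 W = 0.504 kW
Energy = 0.504 kW × 23 h = 11.592 kWh ≈ 11.59 kWh

11.59 kWh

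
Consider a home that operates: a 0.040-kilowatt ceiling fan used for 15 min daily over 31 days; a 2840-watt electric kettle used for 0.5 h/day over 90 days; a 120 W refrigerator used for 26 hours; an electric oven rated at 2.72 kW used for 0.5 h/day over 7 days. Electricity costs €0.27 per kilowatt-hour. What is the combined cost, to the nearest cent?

ceiling fan: Runtime = 15 min × 31 = 465 min = 7.75 h
ceiling fan: 0.04 kW × 7.75 h = 0.31 kWh
electric kettle: Runtime = 0.5 h/day × 90 days = 45 h
electric kettle: 2.84 kW × 45 h = 127.8 kWh
refrigerator: 0.12 kW × 26 h = 3.12 kWh
electric oven: Runtime = 0.5 h/day × 7 days = 3.5 h
electric oven: 2.72 kW × 3.5 h = 9.52 kWh
Total energy = 140.75 kWh
Cost = 140.75 × €0.27 = €38.00

€38.00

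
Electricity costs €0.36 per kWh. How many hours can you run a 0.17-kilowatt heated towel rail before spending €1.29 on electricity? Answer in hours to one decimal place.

Energy available = €1.29 ÷ €0.36/kWh = 3.5833 kWh
Hours = 3.5833 kWh ÷ 0.17 kW = 21.1 h

21.1 h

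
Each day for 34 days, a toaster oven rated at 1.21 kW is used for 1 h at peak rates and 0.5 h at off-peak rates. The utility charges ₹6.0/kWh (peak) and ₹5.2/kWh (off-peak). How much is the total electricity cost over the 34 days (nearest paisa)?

Peak energy = 1.21 kW × 1 h × 34 = 41.14 kWh
Off-peak energy = 1.21 kW × 0.5 h × 34 = 20.57 kWh
Cost = 41.14 × ₹6.0 + 20.57 × ₹5.2 = ₹246.84 + ₹106.964 = ₹353.80

₹353.80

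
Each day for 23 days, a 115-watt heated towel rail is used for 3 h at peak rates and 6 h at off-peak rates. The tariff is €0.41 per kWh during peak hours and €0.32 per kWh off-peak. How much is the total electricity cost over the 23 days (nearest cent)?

Peak energy = 0.115 kW × 3 h × 23 = 7.935 kWh
Off-peak energy = 0.115 kW × 6 h × 23 = 15.87 kWh
Cost = 7.935 × €0.41 + 15.87 × €0.32 = €3.25335 + €5.0784 = €8.33

€8.33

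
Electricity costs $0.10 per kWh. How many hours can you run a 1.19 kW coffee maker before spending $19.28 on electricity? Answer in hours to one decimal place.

162.0 h

Energy available = $19.28 ÷ $0.10/kWh = 192.8 kWh
Hours = 192.8 kWh ÷ 1.19 kW = 162.0 h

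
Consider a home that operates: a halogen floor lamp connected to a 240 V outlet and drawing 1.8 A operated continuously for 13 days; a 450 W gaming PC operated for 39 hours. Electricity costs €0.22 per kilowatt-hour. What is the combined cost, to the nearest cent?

halogen floor lamp: Power = 1.8 A × 240 V = 432 W = 0.432 kW
halogen floor lamp: Runtime = 24 h × 13 = 312 h
halogen floor lamp: 0.432 kW × 312 h = 134.784 kWh
gaming PC: 0.45 kW × 39 h = 17.55 kWh
Total energy = 152.334 kWh
Cost = 152.334 × €0.22 = €33.51

€33.51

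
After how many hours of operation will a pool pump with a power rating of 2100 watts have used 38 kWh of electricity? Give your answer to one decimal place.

18.1 h

Hours = 38 kWh ÷ 2.1 kW = 18.1 h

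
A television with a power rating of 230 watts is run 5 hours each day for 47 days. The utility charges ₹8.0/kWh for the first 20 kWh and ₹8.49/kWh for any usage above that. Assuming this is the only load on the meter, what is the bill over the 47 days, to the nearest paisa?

Runtime = 5 h/day × 47 days = 235 h
Energy = 0.23 kW × 235 h = 54.05 kWh
Tier 1 (0–20 kWh): 20 × ₹8.0 = ₹160
Above 20 kWh: 34.05 × ₹8.49 = ₹289.0845
Bill = ₹449.08

₹449.08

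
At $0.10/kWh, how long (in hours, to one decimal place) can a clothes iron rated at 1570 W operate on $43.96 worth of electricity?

Energy available = $43.96 ÷ $0.10/kWh = 439.6 kWh
Hours = 439.6 kWh ÷ 1.57 kW = 280.0 h

280.0 h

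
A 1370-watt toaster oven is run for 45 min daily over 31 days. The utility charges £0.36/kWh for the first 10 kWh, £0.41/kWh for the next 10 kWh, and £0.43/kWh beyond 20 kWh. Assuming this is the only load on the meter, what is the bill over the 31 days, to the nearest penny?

Runtime = 45 min × 31 = 1395 min = 23.25 h
Energy = 1.37 kW × 23.25 h = 31.8525 kWh
Tier 1 (0–10 kWh): 10 × £0.36 = £3.6
Tier 2 (10–20 kWh): 10 × £0.41 = £4.1
Above 20 kWh: 11.8525 × £0.43 = £5.096575
Bill = £12.80

£12.80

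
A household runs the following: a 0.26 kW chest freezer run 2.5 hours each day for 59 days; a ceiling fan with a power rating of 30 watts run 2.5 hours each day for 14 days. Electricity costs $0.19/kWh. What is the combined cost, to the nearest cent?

chest freezer: Runtime = 2.5 h/day × 59 days = 147.5 h
chest freezer: 0.26 kW × 147.5 h = 38.35 kWh
ceiling fan: Runtime = 2.5 h/day × 14 days = 35 h
ceiling fan: 0.03 kW × 35 h = 1.05 kWh
Total energy = 39.4 kWh
Cost = 39.4 × $0.19 = $7.49

$7.49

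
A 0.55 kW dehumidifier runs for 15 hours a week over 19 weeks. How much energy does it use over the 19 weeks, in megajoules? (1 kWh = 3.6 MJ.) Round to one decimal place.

564.3 MJ

Runtime = 15 h/week × 19 weeks = 285 h
Energy = 0.55 kW × 285 h = 156.75 kWh
= 156.75 × 3.6 MJ = 564.3 MJ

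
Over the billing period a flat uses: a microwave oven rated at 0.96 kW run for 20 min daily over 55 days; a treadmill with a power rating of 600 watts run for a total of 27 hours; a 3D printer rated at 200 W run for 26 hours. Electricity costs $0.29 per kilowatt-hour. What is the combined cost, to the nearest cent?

$11.31

microwave oven: Runtime = 20 min × 55 = 1100 min = 18.333333… h
microwave oven: 0.96 kW × 18.333333… h = 17.6 kWh
treadmill: 0.6 kW × 27 h = 16.2 kWh
3D printer: 0.2 kW × 26 h = 5.2 kWh
Total energy = 39 kWh
Cost = 39 × $0.29 = $11.31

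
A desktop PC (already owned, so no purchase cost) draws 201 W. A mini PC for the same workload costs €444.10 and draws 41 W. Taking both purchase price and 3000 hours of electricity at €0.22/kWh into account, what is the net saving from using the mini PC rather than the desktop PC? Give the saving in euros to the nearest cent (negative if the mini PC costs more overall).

desktop PC: €0.00 + (201/1000) kW × 3000 h × €0.22 = €0.00 + €132.66 = €132.66
mini PC: €444.10 + (41/1000) kW × 3000 h × €0.22 = €444.10 + €27.06 = €471.16
Saving = €132.66 − €471.16 = −€338.5

-€338.50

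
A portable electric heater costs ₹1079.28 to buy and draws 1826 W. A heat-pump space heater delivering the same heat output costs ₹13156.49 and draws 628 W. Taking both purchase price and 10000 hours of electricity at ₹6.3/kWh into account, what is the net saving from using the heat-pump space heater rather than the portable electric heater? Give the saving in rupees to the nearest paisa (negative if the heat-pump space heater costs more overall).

portable electric heater: ₹1079.28 + (1826/1000) kW × 10000 h × ₹6.3 = ₹1079.28 + ₹115038 = ₹116117.28
heat-pump space heater: ₹13156.49 + (628/1000) kW × 10000 h × ₹6.3 = ₹13156.49 + ₹39564 = ₹52720.49
Saving = ₹116117.28 − ₹52720.49 = ₹63396.79

₹63396.79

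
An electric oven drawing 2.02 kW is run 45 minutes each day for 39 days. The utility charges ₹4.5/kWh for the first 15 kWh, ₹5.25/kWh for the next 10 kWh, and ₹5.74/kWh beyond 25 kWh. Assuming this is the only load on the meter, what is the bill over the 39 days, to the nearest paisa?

₹315.65

Runtime = 45 min × 39 = 1755 min = 29.25 h
Energy = 2.02 kW × 29.25 h = 59.085 kWh
Tier 1 (0–15 kWh): 15 × ₹4.5 = ₹67.5
Tier 2 (15–25 kWh): 10 × ₹5.25 = ₹52.5
Above 25 kWh: 34.085 × ₹5.74 = ₹195.6479
Bill = ₹315.65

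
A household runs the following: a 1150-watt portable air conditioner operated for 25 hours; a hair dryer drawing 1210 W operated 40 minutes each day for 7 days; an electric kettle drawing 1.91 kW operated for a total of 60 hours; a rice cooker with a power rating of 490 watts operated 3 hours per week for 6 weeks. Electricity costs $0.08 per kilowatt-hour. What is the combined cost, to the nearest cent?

$12.63

portable air conditioner: 1.15 kW × 25 h = 28.75 kWh
hair dryer: Runtime = 40 min × 7 = 280 min = 4.666666… h
hair dryer: 1.21 kW × 4.666666… h = 5.646666… kWh
electric kettle: 1.91 kW × 60 h = 114.6 kWh
rice cooker: Runtime = 3 h/week × 6 weeks = 18 h
rice cooker: 0.49 kW × 18 h = 8.82 kWh
Total energy = 157.816666… kWh
Cost = 157.816666… × $0.08 = $12.63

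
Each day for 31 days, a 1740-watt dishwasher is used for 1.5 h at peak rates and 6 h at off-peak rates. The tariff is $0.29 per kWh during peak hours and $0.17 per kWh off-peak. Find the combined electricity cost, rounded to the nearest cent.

$78.48

Peak energy = 1.74 kW × 1.5 h × 31 = 80.91 kWh
Off-peak energy = 1.74 kW × 6 h × 31 = 323.64 kWh
Cost = 80.91 × $0.29 + 323.64 × $0.17 = $23.4639 + $55.0188 = $78.48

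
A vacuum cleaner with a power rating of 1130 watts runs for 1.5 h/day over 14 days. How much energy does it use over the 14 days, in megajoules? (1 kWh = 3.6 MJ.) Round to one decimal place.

Runtime = 1.5 h/day × 14 days = 21 h
Energy = 1.13 kW × 21 h = 23.73 kWh
= 23.73 × 3.6 MJ = 85.4 MJ

85.4 MJ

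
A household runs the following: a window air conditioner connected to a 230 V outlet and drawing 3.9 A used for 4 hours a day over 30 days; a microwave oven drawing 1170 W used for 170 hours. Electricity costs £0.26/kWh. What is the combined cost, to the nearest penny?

£79.70

window air conditioner: Power = 3.9 A × 230 V = 897 W = 0.897 kW
window air conditioner: Runtime = 4 h/day × 30 days = 120 h
window air conditioner: 0.897 kW × 120 h = 107.64 kWh
microwave oven: 1.17 kW × 170 h = 198.9 kWh
Total energy = 306.54 kWh
Cost = 306.54 × £0.26 = £79.70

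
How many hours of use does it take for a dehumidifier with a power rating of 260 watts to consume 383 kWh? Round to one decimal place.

1473.1 h

Hours = 383 kWh ÷ 0.26 kW = 1473.1 h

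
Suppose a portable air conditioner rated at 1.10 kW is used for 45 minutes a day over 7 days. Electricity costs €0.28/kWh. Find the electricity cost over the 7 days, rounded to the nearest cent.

Runtime = 45 min × 7 = 315 min = 5.25 h
Energy = 1.1 kW × 5.25 h = 5.775 kWh
Cost = 5.775 kWh × €0.28/kWh = €1.62

€1.62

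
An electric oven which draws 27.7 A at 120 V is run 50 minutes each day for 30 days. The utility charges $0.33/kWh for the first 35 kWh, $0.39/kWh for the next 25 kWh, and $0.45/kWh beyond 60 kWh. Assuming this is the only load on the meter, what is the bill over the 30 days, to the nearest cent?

$31.70

Power = 27.7 A × 120 V = 3324 W = 3.324 kW
Runtime = 50 min × 30 = 1500 min = 25 h
Energy = 3.324 kW × 25 h = 83.1 kWh
Tier 1 (0–35 kWh): 35 × $0.33 = $11.55
Tier 2 (35–60 kWh): 25 × $0.39 = $9.75
Above 60 kWh: 23.1 × $0.45 = $10.395
Bill = $31.70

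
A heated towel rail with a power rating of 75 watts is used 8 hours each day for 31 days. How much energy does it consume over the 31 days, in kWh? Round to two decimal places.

18.60 kWh

Runtime = 8 h/day × 31 days = 248 h
Energy = 0.075 kW × 248 h = 18.6 kWh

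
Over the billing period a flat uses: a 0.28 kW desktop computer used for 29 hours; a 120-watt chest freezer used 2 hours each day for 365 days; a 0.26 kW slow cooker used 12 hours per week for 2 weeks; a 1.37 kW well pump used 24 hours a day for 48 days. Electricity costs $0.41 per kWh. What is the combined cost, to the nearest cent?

$688.88

desktop computer: 0.28 kW × 29 h = 8.12 kWh
chest freezer: Runtime = 2 h/day × 365 days = 730 h
chest freezer: 0.12 kW × 730 h = 87.6 kWh
slow cooker: Runtime = 12 h/week × 2 weeks = 24 h
slow cooker: 0.26 kW × 24 h = 6.24 kWh
well pump: Runtime = 24 h × 48 = 1152 h
well pump: 1.37 kW × 1152 h = 1578.24 kWh
Total energy = 1680.2 kWh
Cost = 1680.2 × $0.41 = $688.88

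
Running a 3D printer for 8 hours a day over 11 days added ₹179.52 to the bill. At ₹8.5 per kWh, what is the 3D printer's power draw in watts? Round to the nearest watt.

240 W

Energy = ₹179.52 ÷ ₹8.5/kWh = 21.12 kWh
Runtime = 8 h/day × 11 days = 88 h
Power = 21.12 kWh ÷ 88 h = 0.24 kW = 240 W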